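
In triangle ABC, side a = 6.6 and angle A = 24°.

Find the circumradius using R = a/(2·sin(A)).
R = a/(2·sin(A)) = 6.6/(2·sin(24°))
R = 6.6/(2·0.406737) = 6.6/0.813473 = 8.113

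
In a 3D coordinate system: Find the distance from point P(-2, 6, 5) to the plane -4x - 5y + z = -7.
d = |(-4)(-2) + (-5)(6) + 1(5) - (-7)| / √((-4)² + (-5)² + 1²) = 10/√42 = 1.543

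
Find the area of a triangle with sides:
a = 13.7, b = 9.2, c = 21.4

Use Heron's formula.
s = (a+b+c)/2 = (13.7+9.2+21.4)/2 = 22.15
A = √(s(s-a)(s-b)(s-c)) = √(22.15·8.45·12.95·0.75)
A = √1817.86 = 42.64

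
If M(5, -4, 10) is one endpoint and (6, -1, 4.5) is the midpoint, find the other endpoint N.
N = (2×6 - 5, 2×(-1) - (-4), 2×4.5 - 10) = (7, 2, -1)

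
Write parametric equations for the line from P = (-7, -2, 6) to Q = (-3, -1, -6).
Direction vector d = Q - P = (4, 1, -12)
x = -7 + 4t, y = -2 + t, z = 6 - 12t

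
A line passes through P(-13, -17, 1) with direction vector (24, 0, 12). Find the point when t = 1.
P(1) = (-13 + 24(1), -17 + 0(1), 1 + 12(1)) = (11, -17, 13)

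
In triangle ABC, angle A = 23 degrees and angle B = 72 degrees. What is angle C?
Sum of angles in a triangle = 180 degrees
Third angle = 180 - 23 - 72
Third angle = 85 degrees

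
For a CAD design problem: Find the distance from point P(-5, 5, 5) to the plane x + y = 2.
d = |1(-5) + 1(5) + 0(5) - (2)| / √(1² + 1² + 0²) = 2/√2 = 1.414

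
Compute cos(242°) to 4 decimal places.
cos(242 degrees) = -0.4695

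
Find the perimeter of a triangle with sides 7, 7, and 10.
Perimeter = sum of all sides
Perimeter = 7 + 7 + 10
Perimeter = 24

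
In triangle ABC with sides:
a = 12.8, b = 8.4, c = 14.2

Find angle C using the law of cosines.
cos(C) = (a² + b² - c²)/(2ab)
cos(C) = (12.8² + 8.4² - 14.2²)/(2·12.8·8.4) = 32.76/215.04 = 0.152344
C = arccos(0.152344) = 81.24°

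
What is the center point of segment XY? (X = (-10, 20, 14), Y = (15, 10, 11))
Midpoint = ((-10+15)/2, (20+10)/2, (14+11)/2) = (2.5, 15, 12.5)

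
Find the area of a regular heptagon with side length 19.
For a regular 7-gon with side length s = 19:
Apothem a = s / (2*tan(pi/7)) = 19 / (2*tan(pi/7)) ≈ 19.72695
Perimeter P = 7 * 19 = 133
Area = (1/2) * P * a = (1/2) * 133 * 19.72695 = 1311.84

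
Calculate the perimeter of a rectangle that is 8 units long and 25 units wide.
Perimeter = 2 * (length + width)
Perimeter = 2 * (8 + 25)
Perimeter = 2 * 33
Perimeter = 66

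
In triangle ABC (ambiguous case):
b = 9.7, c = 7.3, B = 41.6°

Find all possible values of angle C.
sin(C)/c = sin(B)/b  →  sin(C) = c·sin(B)/b = 7.3·sin(41.6°)/9.7 = 0.499656
C₁ = arcsin(0.499656) = 29.98°,  C₂ = 180° - C₁ = 150.02°
Check C₂: A = 180° - 41.6° - 150.02° = -11.62° ≤ 0, rejected
C = 29.98° (one solution)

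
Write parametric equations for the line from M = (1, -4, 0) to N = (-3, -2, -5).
Direction vector d = N - M = (-4, 2, -5)
x = 1 - 4t, y = -4 + 2t, z = 0 - 5t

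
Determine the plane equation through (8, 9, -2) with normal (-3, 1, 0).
d = n·P = (-3)(8) + (1)(9) + (0)(-2) = -15
Plane: -3x + y = -15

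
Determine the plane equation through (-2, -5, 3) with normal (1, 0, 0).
d = n·P = (1)(-2) + (0)(-5) + (0)(3) = -2
Plane: x = -2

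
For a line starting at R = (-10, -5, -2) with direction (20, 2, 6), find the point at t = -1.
P(-1) = (-10 + 20(-1), -5 + 2(-1), -2 + 6(-1)) = (-30, -7, -8)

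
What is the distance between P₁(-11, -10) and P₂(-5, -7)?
Using the distance formula: d = sqrt((x₂-x₁)² + (y₂-y₁)²)
dx = (-5) - (-11) = 6
dy = (-7) - (-10) = 3
d = sqrt(6² + 3²) = sqrt(36 + 9) = sqrt(45) = 6.71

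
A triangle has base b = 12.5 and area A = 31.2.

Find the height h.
A = ½bh  →  h = 2A/b
h = 2·31.2/12.5 = 4.992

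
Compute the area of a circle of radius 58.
Area = pi * r²
Area = pi * 58²
Area = pi * 3364
Area = 10568.32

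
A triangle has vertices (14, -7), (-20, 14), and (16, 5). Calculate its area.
Using the coordinate formula: Area = (1/2)|x₁(y₂-y₃) + x₂(y₃-y₁) + x₃(y₁-y₂)|
Area = (1/2)|14(14-5) + (-20)(5-(-7)) + 16((-7)-14)|
Area = (1/2)|14*9 + (-20)*12 + 16*(-21)|
Area = (1/2)|126 + (-240) + (-336)|
Area = (1/2)*450 = 225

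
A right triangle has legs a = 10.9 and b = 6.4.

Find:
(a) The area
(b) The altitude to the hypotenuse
(a) Area = ½ab = ½·10.9·6.4 = 34.88
(b) Hypotenuse c = √(10.9² + 6.4²) = √159.77 = 12.64
    Area = ½·c·h_c  →  h_c = 2·Area/c = 2·34.88/12.64 = 5.519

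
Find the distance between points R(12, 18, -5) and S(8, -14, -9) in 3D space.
d = √[(-4)² + (-32)² + (-4)²] = √1056 = 32.5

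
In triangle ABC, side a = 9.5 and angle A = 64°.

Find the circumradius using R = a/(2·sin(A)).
R = a/(2·sin(A)) = 9.5/(2·sin(64°))
R = 9.5/(2·0.898794) = 9.5/1.797588 = 5.285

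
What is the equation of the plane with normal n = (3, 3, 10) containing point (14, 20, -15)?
d = n·P = (3)(14) + (3)(20) + (10)(-15) = -48
Plane: 3x + 3y + 10z = -48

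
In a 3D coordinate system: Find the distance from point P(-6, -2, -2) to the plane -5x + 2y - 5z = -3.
d = |(-5)(-6) + 2(-2) + (-5)(-2) - (-3)| / √((-5)² + 2² + (-5)²) = 39/√54 = 5.307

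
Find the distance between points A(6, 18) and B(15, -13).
Using the distance formula: d = sqrt((x₂-x₁)² + (y₂-y₁)²)
dx = 15 - 6 = 9
dy = (-13) - 18 = -31
d = sqrt(9² + (-31)²) = sqrt(81 + 961) = sqrt(1042) = 32.28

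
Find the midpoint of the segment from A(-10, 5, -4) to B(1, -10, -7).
Midpoint = ((-10+1)/2, (5-10)/2, (-4-7)/2) = (-4.5, -2.5, -5.5)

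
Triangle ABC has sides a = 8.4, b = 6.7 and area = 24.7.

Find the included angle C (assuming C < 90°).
Area = ½ab·sin(C)  →  sin(C) = 2·Area/(ab)
sin(C) = 2·24.7/(8.4·6.7) = 0.877754
C = arcsin(0.877754) = 61.37°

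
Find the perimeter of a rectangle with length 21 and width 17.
Perimeter = 2 * (length + width)
Perimeter = 2 * (21 + 17)
Perimeter = 2 * 38
Perimeter = 76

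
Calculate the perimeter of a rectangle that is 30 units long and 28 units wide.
Perimeter = 2 * (length + width)
Perimeter = 2 * (30 + 28)
Perimeter = 2 * 58
Perimeter = 116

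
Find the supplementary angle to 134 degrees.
Supplementary angles sum to 180 degrees.
Other angle = 180 - 134
Other angle = 46 degrees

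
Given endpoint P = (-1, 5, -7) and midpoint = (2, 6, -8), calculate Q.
Q = (2×2 - (-1), 2×6 - 5, 2×(-8) - (-7)) = (5, 7, -9)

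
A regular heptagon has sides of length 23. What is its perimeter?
Perimeter = number of sides * side length
Perimeter = 7 * 23
Perimeter = 161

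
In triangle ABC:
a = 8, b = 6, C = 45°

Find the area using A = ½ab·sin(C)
A = ½·8·6·sin(45°) = ½·48·0.707107 = 16.97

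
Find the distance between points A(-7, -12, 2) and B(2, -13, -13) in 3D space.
d = √[(9)² + (-1)² + (-15)²] = √307 = 17.52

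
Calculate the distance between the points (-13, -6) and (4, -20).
Using the distance formula: d = sqrt((x₂-x₁)² + (y₂-y₁)²)
dx = 4 - (-13) = 17
dy = (-20) - (-6) = -14
d = sqrt(17² + (-14)²) = sqrt(289 + 196) = sqrt(485) = 22.02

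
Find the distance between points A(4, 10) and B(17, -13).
Using the distance formula: d = sqrt((x₂-x₁)² + (y₂-y₁)²)
dx = 17 - 4 = 13
dy = (-13) - 10 = -23
d = sqrt(13² + (-23)²) = sqrt(169 + 529) = sqrt(698) = 26.42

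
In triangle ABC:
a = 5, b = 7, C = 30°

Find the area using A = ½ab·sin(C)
A = ½·5·7·sin(30°) = ½·35·0.500000 = 8.75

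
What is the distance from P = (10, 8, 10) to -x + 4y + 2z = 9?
d = |(-1)(10) + 4(8) + 2(10) - (9)| / √((-1)² + 4² + 2²) = 33/√21 = 7.201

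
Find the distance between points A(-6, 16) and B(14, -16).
Using the distance formula: d = sqrt((x₂-x₁)² + (y₂-y₁)²)
dx = 14 - (-6) = 20
dy = (-16) - 16 = -32
d = sqrt(20² + (-32)²) = sqrt(400 + 1024) = sqrt(1424) = 37.74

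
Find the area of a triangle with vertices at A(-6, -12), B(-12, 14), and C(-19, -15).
Using the coordinate formula: Area = (1/2)|x₁(y₂-y₃) + x₂(y₃-y₁) + x₃(y₁-y₂)|
Area = (1/2)|(-6)(14-(-15)) + (-12)((-15)-(-12)) + (-19)((-12)-14)|
Area = (1/2)|(-6)*29 + (-12)*(-3) + (-19)*(-26)|
Area = (1/2)|(-174) + 36 + 494|
Area = (1/2)*356 = 178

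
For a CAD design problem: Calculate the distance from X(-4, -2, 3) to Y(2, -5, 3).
d = √[(6)² + (-3)² + (0)²] = √45 = 6.708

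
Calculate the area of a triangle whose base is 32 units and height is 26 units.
Area = (1/2) * base * height
Area = (1/2) * 32 * 26
Area = 416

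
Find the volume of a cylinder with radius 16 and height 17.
Volume = pi * r² * h
Volume = pi * 16² * 17
Volume = pi * 256 * 17
Volume = pi * 4352
Volume = 13672.21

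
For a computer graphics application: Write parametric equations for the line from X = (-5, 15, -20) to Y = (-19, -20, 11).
Direction vector d = Y - X = (-14, -35, 31)
x = -5 - 14t, y = 15 - 35t, z = -20 + 31t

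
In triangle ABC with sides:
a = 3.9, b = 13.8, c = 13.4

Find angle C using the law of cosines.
cos(C) = (a² + b² - c²)/(2ab)
cos(C) = (3.9² + 13.8² - 13.4²)/(2·3.9·13.8) = 26.09/107.64 = 0.242382
C = arccos(0.242382) = 75.97°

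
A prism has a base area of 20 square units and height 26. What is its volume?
Volume = base area * height
Volume = 20 * 26
Volume = 520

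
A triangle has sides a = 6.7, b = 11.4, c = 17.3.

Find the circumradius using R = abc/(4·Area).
s = (a+b+c)/2 = 17.7
Area = √(s(s-a)(s-b)(s-c)) = √(17.7·11·6.3·0.4) = 22.1505
R = abc/(4·Area) = (6.7·11.4·17.3)/(4·22.1505) = 1321.374/88.602 = 14.91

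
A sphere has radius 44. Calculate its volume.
Volume = (4/3) * pi * r³
Volume = (4/3) * pi * 44³
Volume = (4/3) * pi * 85184
Volume = 356817.90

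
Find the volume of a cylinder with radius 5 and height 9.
Volume = pi * r² * h
Volume = pi * 5² * 9
Volume = pi * 25 * 9
Volume = pi * 225
Volume = 706.86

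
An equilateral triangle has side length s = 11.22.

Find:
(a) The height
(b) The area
(a) Height h = s·√3/2 = 11.22·√3/2 = 9.717
(b) Area = (√3/4)·s² = (√3/4)·11.22² = (√3/4)·125.888 = 54.51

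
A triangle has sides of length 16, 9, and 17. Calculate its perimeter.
Perimeter = sum of all sides
Perimeter = 16 + 9 + 17
Perimeter = 42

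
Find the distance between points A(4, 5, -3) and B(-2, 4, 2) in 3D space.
d = √[(-6)² + (-1)² + (5)²] = √62 = 7.874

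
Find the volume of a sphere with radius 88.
Volume = (4/3) * pi * r³
Volume = (4/3) * pi * 88³
Volume = (4/3) * pi * 681472
Volume = 2854543.24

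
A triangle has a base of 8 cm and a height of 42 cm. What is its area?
Area = (1/2) * base * height
Area = (1/2) * 8 * 42
Area = 168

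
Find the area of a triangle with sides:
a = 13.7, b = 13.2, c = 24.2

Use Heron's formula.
s = (a+b+c)/2 = (13.7+13.2+24.2)/2 = 25.55
A = √(s(s-a)(s-b)(s-c)) = √(25.55·11.85·12.35·1.35)
A = √5047.89 = 71.05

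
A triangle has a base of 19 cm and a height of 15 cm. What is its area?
Area = (1/2) * base * height
Area = (1/2) * 19 * 15
Area = 142.50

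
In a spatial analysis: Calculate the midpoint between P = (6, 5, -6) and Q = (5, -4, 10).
Midpoint = ((6+5)/2, (5-4)/2, (-6+10)/2) = (5.5, 0.5, 2)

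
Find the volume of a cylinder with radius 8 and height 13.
Volume = pi * r² * h
Volume = pi * 8² * 13
Volume = pi * 64 * 13
Volume = pi * 832
Volume = 2613.81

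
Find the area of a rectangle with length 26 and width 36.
Area = length * width
Area = 26 * 36
Area = 936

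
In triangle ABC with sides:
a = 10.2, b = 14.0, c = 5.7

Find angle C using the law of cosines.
cos(C) = (a² + b² - c²)/(2ab)
cos(C) = (10.2² + 14.0² - 5.7²)/(2·10.2·14.0) = 267.55/285.6 = 0.936800
C = arccos(0.936800) = 20.48°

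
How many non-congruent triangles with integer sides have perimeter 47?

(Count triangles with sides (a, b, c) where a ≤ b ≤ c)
With a ≤ b ≤ c and a + b + c = 47, the triangle inequality a + b > c gives c < 47/2, so c ≤ 23.
Iterate a from 1 to ⌊p/3⌋ = 15; for each a, b ranges from a to ⌊(p−a)/2⌋ with c = p − a − b, keeping only c ≥ b.
Triples: (1, 23, 23), (2, 22, 23), (3, 21, 23), …
Count = 52 triangles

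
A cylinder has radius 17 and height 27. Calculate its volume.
Volume = pi * r² * h
Volume = pi * 17² * 27
Volume = pi * 289 * 27
Volume = pi * 7803
Volume = 24513.85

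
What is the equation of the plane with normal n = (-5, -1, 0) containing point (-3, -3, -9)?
d = n·P = (-5)(-3) + (-1)(-3) + (0)(-9) = 18
Plane: -5x - y = 18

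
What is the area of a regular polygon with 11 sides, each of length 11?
For a regular 11-gon with side length s = 11:
Apothem a = s / (2*tan(pi/11)) = 11 / (2*tan(pi/11)) ≈ 18.7313
Perimeter P = 11 * 11 = 121
Area = (1/2) * P * a = (1/2) * 121 * 18.7313 = 1133.24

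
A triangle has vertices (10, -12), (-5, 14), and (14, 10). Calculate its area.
Using the coordinate formula: Area = (1/2)|x₁(y₂-y₃) + x₂(y₃-y₁) + x₃(y₁-y₂)|
Area = (1/2)|10(14-10) + (-5)(10-(-12)) + 14((-12)-14)|
Area = (1/2)|10*4 + (-5)*22 + 14*(-26)|
Area = (1/2)|40 + (-110) + (-364)|
Area = (1/2)*434 = 217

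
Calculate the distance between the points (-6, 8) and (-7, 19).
Using the distance formula: d = sqrt((x₂-x₁)² + (y₂-y₁)²)
dx = (-7) - (-6) = -1
dy = 19 - 8 = 11
d = sqrt((-1)² + 11²) = sqrt(1 + 121) = sqrt(122) = 11.05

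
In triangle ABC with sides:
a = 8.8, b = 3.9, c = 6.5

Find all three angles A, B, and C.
By the law of cosines:
cos(A) = (b² + c² - a²)/(2bc) = -0.394083  →  A = 113.2°
cos(B) = (a² + c² - b²)/(2ac) = 0.913287  →  B = 24.04°
cos(C) = (a² + b² - c²)/(2ab) = 0.734266  →  C = 42.75°
Check: A + B + C = 180.0° ✓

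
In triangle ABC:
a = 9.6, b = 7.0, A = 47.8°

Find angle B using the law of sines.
sin(B)/b = sin(A)/a
sin(B) = b·sin(A)/a = 7.0·sin(47.8°)/9.6 = 0.540170
B = arcsin(0.540170) = 32.7°  (b ≤ a, so B ≤ A and the acute solution is unique)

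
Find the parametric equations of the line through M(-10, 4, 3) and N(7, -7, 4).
Direction vector d = N - M = (17, -11, 1)
x = -10 + 17t, y = 4 - 11t, z = 3 + t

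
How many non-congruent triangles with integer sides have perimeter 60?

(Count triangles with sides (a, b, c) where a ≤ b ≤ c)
With a ≤ b ≤ c and a + b + c = 60, the triangle inequality a + b > c gives c < 60/2, so c ≤ 29.
Iterate a from 1 to ⌊p/3⌋ = 20; for each a, b ranges from a to ⌊(p−a)/2⌋ with c = p − a − b, keeping only c ≥ b.
Triples: (2, 29, 29), (3, 28, 29), (4, 27, 29), …
Count = 75 triangles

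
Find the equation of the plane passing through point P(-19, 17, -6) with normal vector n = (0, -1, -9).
d = n·P = (0)(-19) + (-1)(17) + (-9)(-6) = 37
Plane: -y - 9z = 37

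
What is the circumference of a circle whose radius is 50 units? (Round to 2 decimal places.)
Circumference = 2 * pi * r
Circumference = 2 * pi * 50
Circumference = 314.16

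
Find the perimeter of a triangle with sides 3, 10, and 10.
Perimeter = sum of all sides
Perimeter = 3 + 10 + 10
Perimeter = 23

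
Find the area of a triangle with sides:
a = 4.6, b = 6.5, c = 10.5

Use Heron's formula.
s = (a+b+c)/2 = (4.6+6.5+10.5)/2 = 10.8
A = √(s(s-a)(s-b)(s-c)) = √(10.8·6.2·4.3·0.3)
A = √86.3784 = 9.294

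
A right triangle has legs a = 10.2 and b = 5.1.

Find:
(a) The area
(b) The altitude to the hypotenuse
(a) Area = ½ab = ½·10.2·5.1 = 26.01
(b) Hypotenuse c = √(10.2² + 5.1²) = √130.05 = 11.4039
    Area = ½·c·h_c  →  h_c = 2·Area/c = 2·26.01/11.4039 = 4.562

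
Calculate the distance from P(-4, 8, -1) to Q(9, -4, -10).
d = √[(13)² + (-12)² + (-9)²] = √394 = 19.85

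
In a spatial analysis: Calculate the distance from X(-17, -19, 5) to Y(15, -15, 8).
d = √[(32)² + (4)² + (3)²] = √1049 = 32.39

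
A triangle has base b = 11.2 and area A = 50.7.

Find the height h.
A = ½bh  →  h = 2A/b
h = 2·50.7/11.2 = 9.054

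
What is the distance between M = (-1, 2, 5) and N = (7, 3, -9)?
d = √[(8)² + (1)² + (-14)²] = √261 = 16.16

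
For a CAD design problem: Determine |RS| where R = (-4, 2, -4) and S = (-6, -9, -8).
d = √[(-2)² + (-11)² + (-4)²] = √141 = 11.87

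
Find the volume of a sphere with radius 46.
Volume = (4/3) * pi * r³
Volume = (4/3) * pi * 46³
Volume = (4/3) * pi * 97336
Volume = 407720.08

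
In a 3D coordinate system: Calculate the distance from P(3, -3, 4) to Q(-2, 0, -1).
d = √[(-5)² + (3)² + (-5)²] = √59 = 7.681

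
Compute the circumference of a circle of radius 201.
Circumference = 2 * pi * r
Circumference = 2 * pi * 201
Circumference = 1262.92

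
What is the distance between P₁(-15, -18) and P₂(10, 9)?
Using the distance formula: d = sqrt((x₂-x₁)² + (y₂-y₁)²)
dx = 10 - (-15) = 25
dy = 9 - (-18) = 27
d = sqrt(25² + 27²) = sqrt(625 + 729) = sqrt(1354) = 36.80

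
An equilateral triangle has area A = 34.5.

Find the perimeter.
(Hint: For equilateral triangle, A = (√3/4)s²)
A = (√3/4)s²  →  s² = 4A/√3 = 4·34.5/√3 = 79.6743
s = 8.92605
Perimeter = 3s = 26.78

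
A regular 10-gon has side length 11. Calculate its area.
For a regular 10-gon with side length s = 11:
Apothem a = s / (2*tan(pi/10)) = 11 / (2*tan(pi/10)) ≈ 16.9273
Perimeter P = 10 * 11 = 110
Area = (1/2) * P * a = (1/2) * 110 * 16.9273 = 931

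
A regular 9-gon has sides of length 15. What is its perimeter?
Perimeter = number of sides * side length
Perimeter = 9 * 15
Perimeter = 135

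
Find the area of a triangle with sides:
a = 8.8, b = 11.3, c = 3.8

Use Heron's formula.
s = (a+b+c)/2 = (8.8+11.3+3.8)/2 = 11.95
A = √(s(s-a)(s-b)(s-c)) = √(11.95·3.15·0.65·8.15)
A = √199.411 = 14.12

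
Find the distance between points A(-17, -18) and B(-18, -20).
Using the distance formula: d = sqrt((x₂-x₁)² + (y₂-y₁)²)
dx = (-18) - (-17) = -1
dy = (-20) - (-18) = -2
d = sqrt((-1)² + (-2)²) = sqrt(1 + 4) = sqrt(5) = 2.24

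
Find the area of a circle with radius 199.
Area = pi * r²
Area = pi * 199²
Area = pi * 39601
Area = 124410.21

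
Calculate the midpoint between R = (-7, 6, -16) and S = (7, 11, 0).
Midpoint = ((-7+7)/2, (6+11)/2, (-16+0)/2) = (0, 8.5, -8)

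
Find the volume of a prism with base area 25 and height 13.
Volume = base area * height
Volume = 25 * 13
Volume = 325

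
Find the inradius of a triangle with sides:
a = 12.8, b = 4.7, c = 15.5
s = (a+b+c)/2 = (12.8+4.7+15.5)/2 = 16.5
Area = √(s(s-a)(s-b)(s-c)) = √(16.5·3.7·11.8·1) = 26.8401
r = Area/s = 26.8401/16.5 = 1.627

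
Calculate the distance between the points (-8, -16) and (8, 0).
Using the distance formula: d = sqrt((x₂-x₁)² + (y₂-y₁)²)
dx = 8 - (-8) = 16
dy = 0 - (-16) = 16
d = sqrt(16² + 16²) = sqrt(256 + 256) = sqrt(512) = 22.63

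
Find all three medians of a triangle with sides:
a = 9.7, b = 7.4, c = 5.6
Using m_x = ½√(2y² + 2z² - x²):
m_a = ½√(2·7.4² + 2·5.6² - 9.7²) = ½√78.15 = 4.42
m_b = ½√(2·9.7² + 2·5.6² - 7.4²) = ½√196.14 = 7.002
m_c = ½√(2·9.7² + 2·7.4² - 5.6²) = ½√266.34 = 8.16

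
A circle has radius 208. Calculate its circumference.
Circumference = 2 * pi * r
Circumference = 2 * pi * 208
Circumference = 1306.90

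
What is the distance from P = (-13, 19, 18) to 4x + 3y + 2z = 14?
d = |4(-13) + 3(19) + 2(18) - (14)| / √(4² + 3² + 2²) = 27/√29 = 5.014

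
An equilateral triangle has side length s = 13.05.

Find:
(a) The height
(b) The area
(a) Height h = s·√3/2 = 13.05·√3/2 = 11.3
(b) Area = (√3/4)·s² = (√3/4)·13.05² = (√3/4)·170.303 = 73.74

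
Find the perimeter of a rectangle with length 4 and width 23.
Perimeter = 2 * (length + width)
Perimeter = 2 * (4 + 23)
Perimeter = 2 * 27
Perimeter = 54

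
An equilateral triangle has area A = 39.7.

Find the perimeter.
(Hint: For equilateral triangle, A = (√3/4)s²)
A = (√3/4)s²  →  s² = 4A/√3 = 4·39.7/√3 = 91.6832
s = 9.57514
Perimeter = 3s = 28.73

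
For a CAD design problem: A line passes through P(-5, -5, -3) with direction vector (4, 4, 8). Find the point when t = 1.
P(1) = (-5 + 4(1), -5 + 4(1), -3 + 8(1)) = (-1, -1, 5)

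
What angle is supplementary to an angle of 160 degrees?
Supplementary angles sum to 180 degrees.
Other angle = 180 - 160
Other angle = 20 degrees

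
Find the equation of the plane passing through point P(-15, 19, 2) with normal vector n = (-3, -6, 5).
d = n·P = (-3)(-15) + (-6)(19) + (5)(2) = -59
Plane: -3x - 6y + 5z = -59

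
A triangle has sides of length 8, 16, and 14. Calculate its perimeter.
Perimeter = sum of all sides
Perimeter = 8 + 16 + 14
Perimeter = 38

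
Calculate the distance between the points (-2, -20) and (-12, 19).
Using the distance formula: d = sqrt((x₂-x₁)² + (y₂-y₁)²)
dx = (-12) - (-2) = -10
dy = 19 - (-20) = 39
d = sqrt((-10)² + 39²) = sqrt(100 + 1521) = sqrt(1621) = 40.26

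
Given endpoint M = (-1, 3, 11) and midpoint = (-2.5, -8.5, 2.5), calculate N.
N = (2×(-2.5) - (-1), 2×(-8.5) - 3, 2×2.5 - 11) = (-4, -20, -6)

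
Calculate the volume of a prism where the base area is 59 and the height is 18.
Volume = base area * height
Volume = 59 * 18
Volume = 1062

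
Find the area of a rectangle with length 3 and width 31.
Area = length * width
Area = 3 * 31
Area = 93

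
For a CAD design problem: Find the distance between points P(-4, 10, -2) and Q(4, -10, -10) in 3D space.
d = √[(8)² + (-20)² + (-8)²] = √528 = 22.98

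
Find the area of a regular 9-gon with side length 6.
For a regular 9-gon with side length s = 6:
Apothem a = s / (2*tan(pi/9)) = 6 / (2*tan(pi/9)) ≈ 8.24243
Perimeter P = 9 * 6 = 54
Area = (1/2) * P * a = (1/2) * 54 * 8.24243 = 222.55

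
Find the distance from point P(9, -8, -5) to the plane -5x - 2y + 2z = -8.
d = |(-5)(9) + (-2)(-8) + 2(-5) - (-8)| / √((-5)² + (-2)² + 2²) = 31/√33 = 5.396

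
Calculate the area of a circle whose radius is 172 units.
Area = pi * r²
Area = pi * 172²
Area = pi * 29584
Area = 92940.88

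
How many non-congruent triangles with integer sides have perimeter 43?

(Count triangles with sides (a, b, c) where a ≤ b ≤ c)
With a ≤ b ≤ c and a + b + c = 43, the triangle inequality a + b > c gives c < 43/2, so c ≤ 21.
Iterate a from 1 to ⌊p/3⌋ = 14; for each a, b ranges from a to ⌊(p−a)/2⌋ with c = p − a − b, keeping only c ≥ b.
Triples: (1, 21, 21), (2, 20, 21), (3, 19, 21), …
Count = 44 triangles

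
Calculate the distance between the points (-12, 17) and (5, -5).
Using the distance formula: d = sqrt((x₂-x₁)² + (y₂-y₁)²)
dx = 5 - (-12) = 17
dy = (-5) - 17 = -22
d = sqrt(17² + (-22)²) = sqrt(289 + 484) = sqrt(773) = 27.80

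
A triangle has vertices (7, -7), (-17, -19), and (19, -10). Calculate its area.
Using the coordinate formula: Area = (1/2)|x₁(y₂-y₃) + x₂(y₃-y₁) + x₃(y₁-y₂)|
Area = (1/2)|7((-19)-(-10)) + (-17)((-10)-(-7)) + 19((-7)-(-19))|
Area = (1/2)|7*(-9) + (-17)*(-3) + 19*12|
Area = (1/2)|(-63) + 51 + 228|
Area = (1/2)*216 = 108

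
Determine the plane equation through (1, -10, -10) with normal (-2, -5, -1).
d = n·P = (-2)(1) + (-5)(-10) + (-1)(-10) = 58
Plane: -2x - 5y - z = 58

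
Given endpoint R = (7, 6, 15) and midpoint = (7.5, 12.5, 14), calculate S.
S = (2×7.5 - 7, 2×12.5 - 6, 2×14 - 15) = (8, 19, 13)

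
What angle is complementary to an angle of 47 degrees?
Complementary angles sum to 90 degrees.
Other angle = 90 - 47
Other angle = 43 degrees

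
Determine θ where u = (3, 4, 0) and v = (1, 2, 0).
u·v = 11, |u|² = 25, |v|² = 5
cos θ = 11/√125 ≈ 0.9839
θ ≈ 10.3°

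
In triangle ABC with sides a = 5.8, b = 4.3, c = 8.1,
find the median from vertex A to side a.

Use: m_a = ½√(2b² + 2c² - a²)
m_a = ½√(2·4.3² + 2·8.1² - 5.8²)
m_a = ½√(36.98 + 131.22 - 33.64) = ½√134.56 = 5.8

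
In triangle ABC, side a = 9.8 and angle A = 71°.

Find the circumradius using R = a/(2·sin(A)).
R = a/(2·sin(A)) = 9.8/(2·sin(71°))
R = 9.8/(2·0.945519) = 9.8/1.891037 = 5.182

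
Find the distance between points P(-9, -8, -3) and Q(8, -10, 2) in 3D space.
d = √[(17)² + (-2)² + (5)²] = √318 = 17.83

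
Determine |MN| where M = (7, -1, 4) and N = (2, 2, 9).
d = √[(-5)² + (3)² + (5)²] = √59 = 7.681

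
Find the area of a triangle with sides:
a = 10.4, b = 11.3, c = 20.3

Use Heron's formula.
s = (a+b+c)/2 = (10.4+11.3+20.3)/2 = 21
A = √(s(s-a)(s-b)(s-c)) = √(21·10.6·9.7·0.7)
A = √1511.45 = 38.88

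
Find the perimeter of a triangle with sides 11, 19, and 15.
Perimeter = sum of all sides
Perimeter = 11 + 19 + 15
Perimeter = 45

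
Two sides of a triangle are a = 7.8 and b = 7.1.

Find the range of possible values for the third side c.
By the triangle inequality: |a - b| < c < a + b
|7.8 - 7.1| < c < 7.8 + 7.1
0.7 < c < 14.9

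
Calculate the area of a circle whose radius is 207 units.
Area = pi * r²
Area = pi * 207²
Area = pi * 42849
Area = 134614.10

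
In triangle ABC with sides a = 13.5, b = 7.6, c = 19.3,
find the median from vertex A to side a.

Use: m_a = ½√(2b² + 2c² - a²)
m_a = ½√(2·7.6² + 2·19.3² - 13.5²)
m_a = ½√(115.52 + 744.98 - 182.25) = ½√678.25 = 13.02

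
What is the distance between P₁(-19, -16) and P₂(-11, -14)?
Using the distance formula: d = sqrt((x₂-x₁)² + (y₂-y₁)²)
dx = (-11) - (-19) = 8
dy = (-14) - (-16) = 2
d = sqrt(8² + 2²) = sqrt(64 + 4) = sqrt(68) = 8.25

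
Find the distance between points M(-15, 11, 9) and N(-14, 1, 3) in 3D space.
d = √[(1)² + (-10)² + (-6)²] = √137 = 11.7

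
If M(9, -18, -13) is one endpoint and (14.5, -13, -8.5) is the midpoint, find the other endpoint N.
N = (2×14.5 - 9, 2×(-13) - (-18), 2×(-8.5) - (-13)) = (20, -8, -4)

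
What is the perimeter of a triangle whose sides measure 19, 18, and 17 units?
Perimeter = sum of all sides
Perimeter = 19 + 18 + 17
Perimeter = 54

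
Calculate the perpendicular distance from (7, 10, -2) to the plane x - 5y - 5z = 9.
d = |1(7) + (-5)(10) + (-5)(-2) - (9)| / √(1² + (-5)² + (-5)²) = 42/√51 = 5.881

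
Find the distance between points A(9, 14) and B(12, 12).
Using the distance formula: d = sqrt((x₂-x₁)² + (y₂-y₁)²)
dx = 12 - 9 = 3
dy = 12 - 14 = -2
d = sqrt(3² + (-2)²) = sqrt(9 + 4) = sqrt(13) = 3.61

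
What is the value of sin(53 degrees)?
sin(53 degrees) = 0.7986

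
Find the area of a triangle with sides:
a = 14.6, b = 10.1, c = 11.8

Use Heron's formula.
s = (a+b+c)/2 = (14.6+10.1+11.8)/2 = 18.25
A = √(s(s-a)(s-b)(s-c)) = √(18.25·3.65·8.15·6.45)
A = √3501.65 = 59.17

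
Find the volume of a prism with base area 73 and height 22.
Volume = base area * height
Volume = 73 * 22
Volume = 1606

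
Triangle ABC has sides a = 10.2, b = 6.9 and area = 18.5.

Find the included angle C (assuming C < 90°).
Area = ½ab·sin(C)  →  sin(C) = 2·Area/(ab)
sin(C) = 2·18.5/(10.2·6.9) = 0.525718
C = arcsin(0.525718) = 31.72°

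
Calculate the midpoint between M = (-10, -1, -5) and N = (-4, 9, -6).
Midpoint = ((-10-4)/2, (-1+9)/2, (-5-6)/2) = (-7, 4, -5.5)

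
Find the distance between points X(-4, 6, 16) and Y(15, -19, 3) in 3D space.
d = √[(19)² + (-25)² + (-13)²] = √1155 = 33.99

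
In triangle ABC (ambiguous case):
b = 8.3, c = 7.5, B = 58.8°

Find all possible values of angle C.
sin(C)/c = sin(B)/b  →  sin(C) = c·sin(B)/b = 7.5·sin(58.8°)/8.3 = 0.772920
C₁ = arcsin(0.772920) = 50.62°,  C₂ = 180° - C₁ = 129.38°
Check C₂: A = 180° - 58.8° - 129.38° = -8.18° ≤ 0, rejected
C = 50.62° (one solution)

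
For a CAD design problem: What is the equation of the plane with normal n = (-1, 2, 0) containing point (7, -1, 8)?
d = n·P = (-1)(7) + (2)(-1) + (0)(8) = -9
Plane: -x + 2y = -9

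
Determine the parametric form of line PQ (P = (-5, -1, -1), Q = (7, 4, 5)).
Direction vector d = Q - P = (12, 5, 6)
x = -5 + 12t, y = -1 + 5t, z = -1 + 6t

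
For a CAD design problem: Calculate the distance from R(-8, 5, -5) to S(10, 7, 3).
d = √[(18)² + (2)² + (8)²] = √392 = 19.8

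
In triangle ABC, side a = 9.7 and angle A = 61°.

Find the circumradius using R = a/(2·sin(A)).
R = a/(2·sin(A)) = 9.7/(2·sin(61°))
R = 9.7/(2·0.874620) = 9.7/1.749239 = 5.545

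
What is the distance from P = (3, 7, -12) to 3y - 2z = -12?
d = |0(3) + 3(7) + (-2)(-12) - (-12)| / √(0² + 3² + (-2)²) = 57/√13 = 15.81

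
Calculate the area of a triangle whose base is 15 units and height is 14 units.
Area = (1/2) * base * height
Area = (1/2) * 15 * 14
Area = 105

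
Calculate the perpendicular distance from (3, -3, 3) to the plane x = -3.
d = |1(3) + 0(-3) + 0(3) - (-3)| / √(1² + 0² + 0²) = 6/√1 = 6.0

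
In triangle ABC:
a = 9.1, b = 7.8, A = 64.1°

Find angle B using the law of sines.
sin(B)/b = sin(A)/a
sin(B) = b·sin(A)/a = 7.8·sin(64.1°)/9.1 = 0.771050
B = arcsin(0.771050) = 50.45°  (b ≤ a, so B ≤ A and the acute solution is unique)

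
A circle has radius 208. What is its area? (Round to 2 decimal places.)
Area = pi * r²
Area = pi * 208²
Area = pi * 43264
Area = 135917.86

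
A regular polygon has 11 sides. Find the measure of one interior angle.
Interior angle of a regular n-gon = (n-2)*180/n
Interior angle = (11-2)*180/11
Interior angle = 9*180/11
Interior angle = 1620/11
Interior angle = 147.27 degrees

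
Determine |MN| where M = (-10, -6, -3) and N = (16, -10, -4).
d = √[(26)² + (-4)² + (-1)²] = √693 = 26.32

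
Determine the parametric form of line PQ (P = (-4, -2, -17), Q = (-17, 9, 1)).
Direction vector d = Q - P = (-13, 11, 18)
x = -4 - 13t, y = -2 + 11t, z = -17 + 18t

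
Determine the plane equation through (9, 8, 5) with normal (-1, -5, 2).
d = n·P = (-1)(9) + (-5)(8) + (2)(5) = -39
Plane: -x - 5y + 2z = -39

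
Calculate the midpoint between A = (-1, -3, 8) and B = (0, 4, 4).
Midpoint = ((-1+0)/2, (-3+4)/2, (8+4)/2) = (-0.5, 0.5, 6)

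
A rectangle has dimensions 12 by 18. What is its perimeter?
Perimeter = 2 * (length + width)
Perimeter = 2 * (12 + 18)
Perimeter = 2 * 30
Perimeter = 60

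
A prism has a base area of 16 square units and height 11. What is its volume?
Volume = base area * height
Volume = 16 * 11
Volume = 176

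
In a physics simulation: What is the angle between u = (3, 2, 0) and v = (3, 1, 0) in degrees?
u·v = 11, |u|² = 13, |v|² = 10
cos θ = 11/√130 ≈ 0.9648
θ ≈ 15.26°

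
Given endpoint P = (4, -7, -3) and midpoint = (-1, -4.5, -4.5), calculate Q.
Q = (2×(-1) - 4, 2×(-4.5) - (-7), 2×(-4.5) - (-3)) = (-6, -2, -6)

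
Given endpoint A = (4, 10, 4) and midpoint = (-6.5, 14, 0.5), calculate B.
B = (2×(-6.5) - 4, 2×14 - 10, 2×0.5 - 4) = (-17, 18, -3)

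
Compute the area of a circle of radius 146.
Area = pi * r²
Area = pi * 146²
Area = pi * 21316
Area = 66966.19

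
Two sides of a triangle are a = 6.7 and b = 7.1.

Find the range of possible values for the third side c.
By the triangle inequality: |a - b| < c < a + b
|6.7 - 7.1| < c < 6.7 + 7.1
0.4 < c < 13.8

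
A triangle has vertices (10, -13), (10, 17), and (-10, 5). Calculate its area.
Using the coordinate formula: Area = (1/2)|x₁(y₂-y₃) + x₂(y₃-y₁) + x₃(y₁-y₂)|
Area = (1/2)|10(17-5) + 10(5-(-13)) + (-10)((-13)-17)|
Area = (1/2)|10*12 + 10*18 + (-10)*(-30)|
Area = (1/2)|120 + 180 + 300|
Area = (1/2)*600 = 300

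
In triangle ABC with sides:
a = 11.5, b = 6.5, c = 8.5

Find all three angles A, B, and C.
By the law of cosines:
cos(A) = (b² + c² - a²)/(2bc) = -0.160633  →  A = 99.24°
cos(B) = (a² + c² - b²)/(2ac) = 0.829923  →  B = 33.91°
cos(C) = (a² + b² - c²)/(2ab) = 0.683946  →  C = 46.85°
Check: A + B + C = 180.0° ✓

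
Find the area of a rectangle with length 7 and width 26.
Area = length * width
Area = 7 * 26
Area = 182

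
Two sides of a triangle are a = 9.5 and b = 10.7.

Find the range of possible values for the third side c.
By the triangle inequality: |a - b| < c < a + b
|9.5 - 10.7| < c < 9.5 + 10.7
1.2 < c < 20.2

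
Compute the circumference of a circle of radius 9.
Circumference = 2 * pi * r
Circumference = 2 * pi * 9
Circumference = 56.55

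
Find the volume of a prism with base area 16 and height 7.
Volume = base area * height
Volume = 16 * 7
Volume = 112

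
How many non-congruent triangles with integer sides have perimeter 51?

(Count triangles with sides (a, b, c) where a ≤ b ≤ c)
With a ≤ b ≤ c and a + b + c = 51, the triangle inequality a + b > c gives c < 51/2, so c ≤ 25.
Iterate a from 1 to ⌊p/3⌋ = 17; for each a, b ranges from a to ⌊(p−a)/2⌋ with c = p − a − b, keeping only c ≥ b.
Triples: (1, 25, 25), (2, 24, 25), (3, 23, 25), …
Count = 61 triangles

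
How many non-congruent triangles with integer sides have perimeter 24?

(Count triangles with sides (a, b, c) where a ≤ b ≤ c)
With a ≤ b ≤ c and a + b + c = 24, the triangle inequality a + b > c gives c < 24/2, so c ≤ 11.
Iterate a from 1 to ⌊p/3⌋ = 8; for each a, b ranges from a to ⌊(p−a)/2⌋ with c = p − a − b, keeping only c ≥ b.
Triples: (2, 11, 11), (3, 10, 11), (4, 9, 11), …
Count = 12 triangles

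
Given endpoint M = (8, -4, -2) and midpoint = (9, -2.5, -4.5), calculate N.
N = (2×9 - 8, 2×(-2.5) - (-4), 2×(-4.5) - (-2)) = (10, -1, -7)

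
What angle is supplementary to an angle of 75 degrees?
Supplementary angles sum to 180 degrees.
Other angle = 180 - 75
Other angle = 105 degrees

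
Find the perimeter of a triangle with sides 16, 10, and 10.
Perimeter = sum of all sides
Perimeter = 16 + 10 + 10
Perimeter = 36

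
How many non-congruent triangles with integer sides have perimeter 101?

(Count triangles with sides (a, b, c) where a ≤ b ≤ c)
With a ≤ b ≤ c and a + b + c = 101, the triangle inequality a + b > c gives c < 101/2, so c ≤ 50.
Iterate a from 1 to ⌊p/3⌋ = 33; for each a, b ranges from a to ⌊(p−a)/2⌋ with c = p − a − b, keeping only c ≥ b.
Triples: (1, 50, 50), (2, 49, 50), (3, 48, 50), …
Count = 225 triangles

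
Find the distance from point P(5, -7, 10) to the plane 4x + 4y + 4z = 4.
d = |4(5) + 4(-7) + 4(10) - (4)| / √(4² + 4² + 4²) = 28/√48 = 4.041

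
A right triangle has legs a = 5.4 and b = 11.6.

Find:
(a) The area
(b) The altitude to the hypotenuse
(a) Area = ½ab = ½·5.4·11.6 = 31.32
(b) Hypotenuse c = √(5.4² + 11.6²) = √163.72 = 12.7953
    Area = ½·c·h_c  →  h_c = 2·Area/c = 2·31.32/12.7953 = 4.896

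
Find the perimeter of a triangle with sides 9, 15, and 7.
Perimeter = sum of all sides
Perimeter = 9 + 15 + 7
Perimeter = 31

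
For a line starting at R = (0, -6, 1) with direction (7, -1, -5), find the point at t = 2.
P(2) = (0 + 7(2), -6 + (-1)(2), 1 + (-5)(2)) = (14, -8, -9)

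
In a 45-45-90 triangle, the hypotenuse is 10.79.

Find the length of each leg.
In a 45-45-90 triangle, hypotenuse = leg·√2  →  leg = hypotenuse/√2
leg = 10.79/√2 = 7.63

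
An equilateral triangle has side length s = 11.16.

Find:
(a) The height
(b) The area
(a) Height h = s·√3/2 = 11.16·√3/2 = 9.665
(b) Area = (√3/4)·s² = (√3/4)·11.16² = (√3/4)·124.546 = 53.93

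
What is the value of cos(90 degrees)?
cos(90 degrees) = 0
Decimal approximation: 0.0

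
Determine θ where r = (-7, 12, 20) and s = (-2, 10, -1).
r·s = 114, |r|² = 593, |s|² = 105
cos θ = 114/√62265 ≈ 0.4569
θ ≈ 62.82°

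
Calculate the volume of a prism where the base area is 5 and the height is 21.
Volume = base area * height
Volume = 5 * 21
Volume = 105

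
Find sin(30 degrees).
sin(30 degrees) = 1/2
Decimal approximation: 0.5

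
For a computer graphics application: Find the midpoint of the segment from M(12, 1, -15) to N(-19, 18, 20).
Midpoint = ((12-19)/2, (1+18)/2, (-15+20)/2) = (-3.5, 9.5, 2.5)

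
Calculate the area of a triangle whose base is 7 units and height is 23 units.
Area = (1/2) * base * height
Area = (1/2) * 7 * 23
Area = 80.50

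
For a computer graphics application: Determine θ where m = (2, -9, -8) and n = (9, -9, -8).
m·n = 163, |m|² = 149, |n|² = 226
cos θ = 163/√33674 ≈ 0.8883
θ ≈ 27.34°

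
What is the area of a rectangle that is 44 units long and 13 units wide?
Area = length * width
Area = 44 * 13
Area = 572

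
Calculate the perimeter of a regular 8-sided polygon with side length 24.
Perimeter = number of sides * side length
Perimeter = 8 * 24
Perimeter = 192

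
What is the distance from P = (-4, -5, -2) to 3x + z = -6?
d = |3(-4) + 0(-5) + 1(-2) - (-6)| / √(3² + 0² + 1²) = 8/√10 = 2.53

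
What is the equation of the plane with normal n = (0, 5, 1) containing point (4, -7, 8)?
d = n·P = (0)(4) + (5)(-7) + (1)(8) = -27
Plane: 5y + z = -27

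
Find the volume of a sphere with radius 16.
Volume = (4/3) * pi * r³
Volume = (4/3) * pi * 16³
Volume = (4/3) * pi * 4096
Volume = 17157.28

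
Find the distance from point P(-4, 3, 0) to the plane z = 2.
d = |0(-4) + 0(3) + 1(0) - (2)| / √(0² + 0² + 1²) = 2/√1 = 2.0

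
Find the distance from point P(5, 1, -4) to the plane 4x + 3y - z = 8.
d = |4(5) + 3(1) + (-1)(-4) - (8)| / √(4² + 3² + (-1)²) = 19/√26 = 3.726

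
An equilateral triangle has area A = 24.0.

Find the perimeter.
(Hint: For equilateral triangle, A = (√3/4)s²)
A = (√3/4)s²  →  s² = 4A/√3 = 4·24.0/√3 = 55.4256
s = 7.44484
Perimeter = 3s = 22.33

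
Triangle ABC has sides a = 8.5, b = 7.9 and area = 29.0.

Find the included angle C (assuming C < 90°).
Area = ½ab·sin(C)  →  sin(C) = 2·Area/(ab)
sin(C) = 2·29.0/(8.5·7.9) = 0.863738
C = arcsin(0.863738) = 59.74°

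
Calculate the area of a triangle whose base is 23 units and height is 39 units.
Area = (1/2) * base * height
Area = (1/2) * 23 * 39
Area = 448.50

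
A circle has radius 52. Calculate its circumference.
Circumference = 2 * pi * r
Circumference = 2 * pi * 52
Circumference = 326.73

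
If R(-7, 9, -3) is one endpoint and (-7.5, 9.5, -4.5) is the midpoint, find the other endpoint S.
S = (2×(-7.5) - (-7), 2×9.5 - 9, 2×(-4.5) - (-3)) = (-8, 10, -6)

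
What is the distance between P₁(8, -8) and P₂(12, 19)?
Using the distance formula: d = sqrt((x₂-x₁)² + (y₂-y₁)²)
dx = 12 - 8 = 4
dy = 19 - (-8) = 27
d = sqrt(4² + 27²) = sqrt(16 + 729) = sqrt(745) = 27.29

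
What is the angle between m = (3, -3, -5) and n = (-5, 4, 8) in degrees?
m·n = -67, |m|² = 43, |n|² = 105
cos θ = -67/√4515 ≈ -0.9971
θ ≈ 175.6°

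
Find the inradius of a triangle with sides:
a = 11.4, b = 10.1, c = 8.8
s = (a+b+c)/2 = (11.4+10.1+8.8)/2 = 15.15
Area = √(s(s-a)(s-b)(s-c)) = √(15.15·3.75·5.05·6.35) = 42.683
r = Area/s = 42.683/15.15 = 2.817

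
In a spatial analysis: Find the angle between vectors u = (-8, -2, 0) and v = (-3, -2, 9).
u·v = 28, |u|² = 68, |v|² = 94
cos θ = 28/√6392 ≈ 0.3502
θ ≈ 69.5°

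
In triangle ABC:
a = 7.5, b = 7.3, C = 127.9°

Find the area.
Using A = ½ab·sin(C):
A = ½·7.5·7.3·sin(127.9°) = ½·54.75·0.789084 = 21.6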